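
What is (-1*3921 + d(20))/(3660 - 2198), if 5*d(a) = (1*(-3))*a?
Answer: -3933/1462 ≈ -2.6902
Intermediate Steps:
d(a) = -3*a/5 (d(a) = ((1*(-3))*a)/5 = (-3*a)/5 = -3*a/5)
(-1*3921 + d(20))/(3660 - 2198) = (-1*3921 - 3/5*20)/(3660 - 2198) = (-3921 - 12)/1462 = -3933*1/1462 = -3933/1462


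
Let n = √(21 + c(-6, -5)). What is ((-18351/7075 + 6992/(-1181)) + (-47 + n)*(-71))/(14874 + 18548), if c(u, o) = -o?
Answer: 13905706422/139630013825 - 71*√26/33422 ≈ 0.088758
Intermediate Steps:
n = √26 (n = √(21 - 1*(-5)) = √(21 + 5) = √26 ≈ 5.0990)
((-18351/7075 + 6992/(-1181)) + (-47 + n)*(-71))/(14874 + 18548) = ((-18351/7075 + 6992/(-1181)) + (-47 + √26)*(-71))/(14874 + 18548) = ((-18351*1/7075 + 6992*(-1/1181)) + (3337 - 71*√26))/33422 = ((-18351/7075 - 6992/1181) + (3337 - 71*√26))*(1/33422) = (-71140931/8355575 + (3337 - 71*√26))*(1/33422) = (27811412844/8355575 - 71*√26)*(1/33422) = 13905706422/139630013825 - 71*√26/33422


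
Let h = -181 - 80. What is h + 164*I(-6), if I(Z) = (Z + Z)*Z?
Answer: 11547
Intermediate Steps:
h = -261
I(Z) = 2*Z² (I(Z) = (2*Z)*Z = 2*Z²)
h + 164*I(-6) = -261 + 164*(2*(-6)²) = -261 + 164*(2*36) = -261 + 164*72 = -261 + 11808 = 11547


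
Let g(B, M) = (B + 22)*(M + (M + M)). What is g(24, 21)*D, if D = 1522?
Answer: 4410756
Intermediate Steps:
g(B, M) = 3*M*(22 + B) (g(B, M) = (22 + B)*(M + 2*M) = (22 + B)*(3*M) = 3*M*(22 + B))
g(24, 21)*D = (3*21*(22 + 24))*1522 = (3*21*46)*1522 = 2898*1522 = 4410756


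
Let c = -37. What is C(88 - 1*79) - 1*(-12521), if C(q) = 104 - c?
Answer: 12662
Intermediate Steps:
C(q) = 141 (C(q) = 104 - 1*(-37) = 104 + 37 = 141)
C(88 - 1*79) - 1*(-12521) = 141 - 1*(-12521) = 141 + 12521 = 12662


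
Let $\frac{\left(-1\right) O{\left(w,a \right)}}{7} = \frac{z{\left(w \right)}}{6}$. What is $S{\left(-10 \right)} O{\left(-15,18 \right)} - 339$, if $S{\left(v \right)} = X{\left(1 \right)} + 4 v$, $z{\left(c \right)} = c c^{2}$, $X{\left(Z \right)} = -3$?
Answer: $- \frac{339303}{2} \approx -1.6965 \cdot 10^{5}$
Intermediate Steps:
$z{\left(c \right)} = c^{3}$
$S{\left(v \right)} = -3 + 4 v$
$O{\left(w,a \right)} = - \frac{7 w^{3}}{6}$ ($O{\left(w,a \right)} = - 7 \frac{w^{3}}{6} = - \frac{7 w^{3}}{6}$)
$S{\left(-10 \right)} O{\left(-15,18 \right)} - 339 = \left(-3 + 4 \left(-10\right)\right) \left(- \frac{7 \left(-15\right)^{3}}{6}\right) - 339 = \left(-3 - 40\right) \left(\left(- \frac{7}{6}\right) \left(-3375\right)\right) - 339 = \left(-43\right) \frac{7875}{2} - 339 = - \frac{338625}{2} - 339 = - \frac{339303}{2}$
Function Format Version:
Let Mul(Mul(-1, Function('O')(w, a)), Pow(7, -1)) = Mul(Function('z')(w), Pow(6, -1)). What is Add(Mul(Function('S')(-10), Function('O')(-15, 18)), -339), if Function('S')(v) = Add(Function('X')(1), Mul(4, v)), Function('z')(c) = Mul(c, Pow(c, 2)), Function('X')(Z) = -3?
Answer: Rational(-339303, 2) ≈ -1.6965e+5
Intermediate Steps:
Function('z')(c) = Pow(c, 3)
Function('S')(v) = Add(-3, Mul(4, v))
Function('O')(w, a) = Mul(Rational(-7, 6), Pow(w, 3)) (Function('O')(w, a) = Mul(-7, Mul(Pow(w, 3), Pow(6, -1))) = Mul(-7, Mul(Pow(w, 3), Rational(1, 6))) = Mul(-7, Mul(Rational(1, 6), Pow(w, 3))) = Mul(Rational(-7, 6), Pow(w, 3)))
Add(Mul(Function('S')(-10), Function('O')(-15, 18)), -339) = Add(Mul(Add(-3, Mul(4, -10)), Mul(Rational(-7, 6), Pow(-15, 3))), -339) = Add(Mul(Add(-3, -40), Mul(Rational(-7, 6), -3375)), -339) = Add(Mul(-43, Rational(7875, 2)), -339) = Add(Rational(-338625, 2), -339) = Rational(-339303, 2)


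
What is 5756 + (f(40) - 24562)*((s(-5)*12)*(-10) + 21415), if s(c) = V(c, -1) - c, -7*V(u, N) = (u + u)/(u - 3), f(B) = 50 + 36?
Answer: -3569906688/7 ≈ -5.0999e+8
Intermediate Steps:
f(B) = 86
V(u, N) = -2*u/(7*(-3 + u)) (V(u, N) = -(u + u)/(7*(u - 3)) = -2*u/(7*(-3 + u)))
s(c) = -c - 2*c/(-21 + 7*c) (s(c) = -2*c/(-21 + 7*c) - c = -c - 2*c/(-21 + 7*c))
5756 + (f(40) - 24562)*((s(-5)*12)*(-10) + 21415) = 5756 + (86 - 24562)*((((⅐)*(-5)*(19 - 7*(-5))/(-3 - 5))*12)*(-10) + 21415) = 5756 - 24476*((((⅐)*(-5)*(19 + 35)/(-8))*12)*(-10) + 21415) = 5756 - 24476*((((⅐)*(-5)*(-⅛)*54)*12)*(-10) + 21415) = 5756 - 24476*(((135/28)*12)*(-10) + 21415) = 5756 - 24476*((405/7)*(-10) + 21415) = 5756 - 24476*(-4050/7 + 21415) = 5756 - 24476*145855/7 = 5756 - 3569946980/7 = -3569906688/7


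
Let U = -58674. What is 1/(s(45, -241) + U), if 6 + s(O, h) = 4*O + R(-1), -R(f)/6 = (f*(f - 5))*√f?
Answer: -1625/95062536 + I/95062536 ≈ -1.7094e-5 + 1.0519e-8*I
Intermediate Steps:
R(f) = -6*f^(3/2)*(-5 + f) (R(f) = -6*f*(f - 5)*√f = -6*f*(-5 + f)*√f = -6*f^(3/2)*(-5 + f))
s(O, h) = -6 - 36*I + 4*O (s(O, h) = -6 + (4*O + 6*(-1)^(3/2)*(5 - 1*(-1))) = -6 + (4*O + 6*(-I)*(5 + 1)) = -6 + (4*O + 6*(-I)*6) = -6 + (4*O - 36*I) = -6 + (-36*I + 4*O) = -6 - 36*I + 4*O)
1/(s(45, -241) + U) = 1/((-6 - 36*I + 4*45) - 58674) = 1/((-6 - 36*I + 180) - 58674) = 1/((174 - 36*I) - 58674) = 1/(-58500 - 36*I) = (-58500 + 36*I)/3422251296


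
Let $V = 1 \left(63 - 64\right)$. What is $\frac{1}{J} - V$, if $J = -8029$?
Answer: $\frac{8028}{8029} \approx 0.99988$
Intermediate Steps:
$V = -1$ ($V = 1 \left(-1\right) = -1$)
$\frac{1}{J} - V = \frac{1}{-8029} - -1 = - \frac{1}{8029} + 1 = \frac{8028}{8029}$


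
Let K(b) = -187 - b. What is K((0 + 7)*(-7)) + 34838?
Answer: 34700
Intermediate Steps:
K((0 + 7)*(-7)) + 34838 = (-187 - (0 + 7)*(-7)) + 34838 = (-187 - 7*(-7)) + 34838 = (-187 - 1*(-49)) + 34838 = (-187 + 49) + 34838 = -138 + 34838 = 34700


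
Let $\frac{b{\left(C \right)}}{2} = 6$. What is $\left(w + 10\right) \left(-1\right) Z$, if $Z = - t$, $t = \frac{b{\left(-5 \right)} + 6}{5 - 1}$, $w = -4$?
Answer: $27$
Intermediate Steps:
$b{\left(C \right)} = 12$ ($b{\left(C \right)} = 2 \cdot 6 = 12$)
$t = \frac{9}{2}$ ($t = \frac{12 + 6}{5 - 1} = \frac{18}{4} = 18 \cdot \frac{1}{4} = \frac{9}{2} \approx 4.5$)
$Z = - \frac{9}{2}$ ($Z = \left(-1\right) \frac{9}{2} = - \frac{9}{2} \approx -4.5$)
$\left(w + 10\right) \left(-1\right) Z = \left(-4 + 10\right) \left(-1\right) \left(- \frac{9}{2}\right) = 6 \left(-1\right) \left(- \frac{9}{2}\right) = \left(-6\right) \left(- \frac{9}{2}\right) = 27$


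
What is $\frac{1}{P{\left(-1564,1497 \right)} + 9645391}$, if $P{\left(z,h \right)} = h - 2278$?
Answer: $\frac{1}{9644610} \approx 1.0368 \cdot 10^{-7}$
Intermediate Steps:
$P{\left(z,h \right)} = -2278 + h$
$\frac{1}{P{\left(-1564,1497 \right)} + 9645391} = \frac{1}{\left(-2278 + 1497\right) + 9645391} = \frac{1}{-781 + 9645391} = \frac{1}{9644610}$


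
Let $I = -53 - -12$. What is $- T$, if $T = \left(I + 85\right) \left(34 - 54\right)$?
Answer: $880$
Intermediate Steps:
$I = -41$ ($I = -53 + 12 = -41$)
$T = -880$ ($T = \left(-41 + 85\right) \left(34 - 54\right) = 44 \left(34 - 54\right) = 44 \left(-20\right) = -880$)
$- T = \left(-1\right) \left(-880\right) = 880$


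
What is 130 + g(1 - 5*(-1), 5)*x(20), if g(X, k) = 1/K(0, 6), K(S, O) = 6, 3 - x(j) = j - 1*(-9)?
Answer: 377/3 ≈ 125.67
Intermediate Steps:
x(j) = -6 - j (x(j) = 3 - (j - 1*(-9)) = 3 - (j + 9) = 3 - (9 + j) = 3 + (-9 - j) = -6 - j)
g(X, k) = ⅙ (g(X, k) = 1/6 = ⅙)
130 + g(1 - 5*(-1), 5)*x(20) = 130 + (-6 - 1*20)/6 = 130 + (-6 - 20)/6 = 130 + (⅙)*(-26) = 130 - 13/3 = 377/3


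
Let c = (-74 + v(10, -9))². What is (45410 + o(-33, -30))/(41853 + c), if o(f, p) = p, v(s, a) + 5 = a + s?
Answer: 45380/47937 ≈ 0.94666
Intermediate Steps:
v(s, a) = -5 + a + s (v(s, a) = -5 + (a + s) = -5 + a + s)
c = 6084 (c = (-74 + (-5 - 9 + 10))² = (-74 - 4)² = (-78)² = 6084)
(45410 + o(-33, -30))/(41853 + c) = (45410 - 30)/(41853 + 6084) = 45380/47937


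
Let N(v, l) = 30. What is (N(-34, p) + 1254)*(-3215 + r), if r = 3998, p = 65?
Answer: 1005372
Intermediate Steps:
(N(-34, p) + 1254)*(-3215 + r) = (30 + 1254)*(-3215 + 3998) = 1284*783 = 1005372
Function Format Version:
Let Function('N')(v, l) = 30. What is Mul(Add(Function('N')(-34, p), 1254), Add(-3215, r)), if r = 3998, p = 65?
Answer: 1005372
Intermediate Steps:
Mul(Add(Function('N')(-34, p), 1254), Add(-3215, r)) = Mul(Add(30, 1254), Add(-3215, 3998)) = Mul(1284, 783) = 1005372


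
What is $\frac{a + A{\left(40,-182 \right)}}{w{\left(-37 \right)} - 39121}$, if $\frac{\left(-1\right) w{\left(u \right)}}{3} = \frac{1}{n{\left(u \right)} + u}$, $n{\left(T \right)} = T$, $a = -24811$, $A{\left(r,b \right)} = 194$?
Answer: $\frac{1821658}{2894951} \approx 0.62925$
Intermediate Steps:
$w{\left(u \right)} = - \frac{3}{2 u}$ ($w{\left(u \right)} = - \frac{3}{u + u} = - \frac{3}{2 u}$)
$\frac{a + A{\left(40,-182 \right)}}{w{\left(-37 \right)} - 39121} = \frac{-24811 + 194}{- \frac{3}{2 \left(-37\right)} - 39121} = - \frac{24617}{\left(- \frac{3}{2}\right) \left(- \frac{1}{37}\right) - 39121} = - \frac{24617}{\frac{3}{74} - 39121} = - \frac{24617}{- \frac{2894951}{74}} = \left(-24617\right) \left(- \frac{74}{2894951}\right) = \frac{1821658}{2894951}$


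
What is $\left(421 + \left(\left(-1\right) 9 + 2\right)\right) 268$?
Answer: $110952$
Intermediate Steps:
$\left(421 + \left(\left(-1\right) 9 + 2\right)\right) 268 = \left(421 + \left(-9 + 2\right)\right) 268 = \left(421 - 7\right) 268 = 414 \cdot 268 = 110952$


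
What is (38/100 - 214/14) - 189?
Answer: -71367/350 ≈ -203.91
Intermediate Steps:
(38/100 - 214/14) - 189 = (38*(1/100) - 214*1/14) - 189 = (19/50 - 107/7) - 189 = -5217/350 - 189 = -71367/350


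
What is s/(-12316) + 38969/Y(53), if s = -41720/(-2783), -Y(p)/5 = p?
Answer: -333922552383/2270747105 ≈ -147.05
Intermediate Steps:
Y(p) = -5*p
s = 41720/2783 (s = -41720*(-1/2783) = 41720/2783 ≈ 14.991)
s/(-12316) + 38969/Y(53) = (41720/2783)/(-12316) + 38969/((-5*53)) = (41720/2783)*(-1/12316) + 38969/(-265) = -10430/8568857 + 38969*(-1/265) = -10430/8568857 - 38969/265 = -333922552383/2270747105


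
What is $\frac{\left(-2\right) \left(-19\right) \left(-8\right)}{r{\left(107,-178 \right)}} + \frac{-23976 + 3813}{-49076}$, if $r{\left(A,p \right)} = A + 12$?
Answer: $- \frac{12519707}{5840044} \approx -2.1438$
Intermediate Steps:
$r{\left(A,p \right)} = 12 + A$
$\frac{\left(-2\right) \left(-19\right) \left(-8\right)}{r{\left(107,-178 \right)}} + \frac{-23976 + 3813}{-49076} = \frac{\left(-2\right) \left(-19\right) \left(-8\right)}{12 + 107} + \frac{-23976 + 3813}{-49076} = \frac{38 \left(-8\right)}{119} - - \frac{20163}{49076} = \left(-304\right) \frac{1}{119} + \frac{20163}{49076} = - \frac{304}{119} + \frac{20163}{49076} = - \frac{12519707}{5840044}$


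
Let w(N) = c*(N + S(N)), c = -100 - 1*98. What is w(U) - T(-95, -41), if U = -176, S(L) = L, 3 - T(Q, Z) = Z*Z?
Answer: 71374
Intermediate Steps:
T(Q, Z) = 3 - Z**2 (T(Q, Z) = 3 - Z*Z = 3 - Z**2)
c = -198 (c = -100 - 98 = -198)
w(N) = -396*N (w(N) = -198*(N + N) = -396*N)
w(U) - T(-95, -41) = -396*(-176) - (3 - 1*(-41)**2) = 69696 - (3 - 1*1681) = 69696 - (3 - 1681) = 69696 - 1*(-1678) = 69696 + 1678 = 71374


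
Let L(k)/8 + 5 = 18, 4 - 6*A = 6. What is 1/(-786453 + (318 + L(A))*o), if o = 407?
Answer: -1/614699 ≈ -1.6268e-6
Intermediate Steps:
A = -⅓ (A = ⅔ - ⅙*6 = ⅔ - 1 = -⅓ ≈ -0.33333)
L(k) = 104 (L(k) = -40 + 8*18 = -40 + 144 = 104)
1/(-786453 + (318 + L(A))*o) = 1/(-786453 + (318 + 104)*407) = 1/(-786453 + 422*407) = 1/(-786453 + 171754) = 1/(-614699) = -1/614699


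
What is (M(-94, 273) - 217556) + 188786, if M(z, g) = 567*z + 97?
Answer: -81971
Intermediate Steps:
M(z, g) = 97 + 567*z
(M(-94, 273) - 217556) + 188786 = ((97 + 567*(-94)) - 217556) + 188786 = ((97 - 53298) - 217556) + 188786 = (-53201 - 217556) + 188786 = -270757 + 188786 = -81971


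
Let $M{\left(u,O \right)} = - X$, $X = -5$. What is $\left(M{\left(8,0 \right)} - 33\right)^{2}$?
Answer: $784$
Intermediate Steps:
$M{\left(u,O \right)} = 5$ ($M{\left(u,O \right)} = \left(-1\right) \left(-5\right) = 5$)
$\left(M{\left(8,0 \right)} - 33\right)^{2} = \left(5 - 33\right)^{2} = \left(-28\right)^{2} = 784$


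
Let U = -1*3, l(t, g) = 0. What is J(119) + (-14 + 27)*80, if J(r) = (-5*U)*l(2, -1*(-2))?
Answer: 1040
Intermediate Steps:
U = -3
J(r) = 0 (J(r) = -5*(-3)*0 = 15*0 = 0)
J(119) + (-14 + 27)*80 = 0 + (-14 + 27)*80 = 0 + 13*80 = 0 + 1040 = 1040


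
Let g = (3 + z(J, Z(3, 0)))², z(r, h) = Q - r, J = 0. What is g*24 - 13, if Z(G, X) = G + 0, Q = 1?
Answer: 371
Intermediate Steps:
Z(G, X) = G
z(r, h) = 1 - r
g = 16 (g = (3 + (1 - 1*0))² = (3 + (1 + 0))² = (3 + 1)² = 4² = 16)
g*24 - 13 = 16*24 - 13 = 384 - 13 = 371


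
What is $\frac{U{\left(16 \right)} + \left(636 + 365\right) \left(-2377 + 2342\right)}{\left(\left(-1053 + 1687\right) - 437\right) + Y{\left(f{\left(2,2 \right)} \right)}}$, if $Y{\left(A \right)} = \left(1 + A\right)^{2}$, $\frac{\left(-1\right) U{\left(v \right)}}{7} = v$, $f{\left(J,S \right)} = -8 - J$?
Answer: $- \frac{35147}{278} \approx -126.43$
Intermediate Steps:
$U{\left(v \right)} = - 7 v$
$\frac{U{\left(16 \right)} + \left(636 + 365\right) \left(-2377 + 2342\right)}{\left(\left(-1053 + 1687\right) - 437\right) + Y{\left(f{\left(2,2 \right)} \right)}} = \frac{\left(-7\right) 16 + \left(636 + 365\right) \left(-2377 + 2342\right)}{\left(\left(-1053 + 1687\right) - 437\right) + \left(1 - 10\right)^{2}} = \frac{-112 + 1001 \left(-35\right)}{\left(634 - 437\right) + \left(1 - 10\right)^{2}} = \frac{-112 - 35035}{197 + \left(1 - 10\right)^{2}} = - \frac{35147}{197 + \left(-9\right)^{2}} = - \frac{35147}{197 + 81} = - \frac{35147}{278}$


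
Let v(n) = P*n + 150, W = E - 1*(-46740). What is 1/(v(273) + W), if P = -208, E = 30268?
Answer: 1/20374 ≈ 4.9082e-5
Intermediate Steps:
W = 77008 (W = 30268 - 1*(-46740) = 30268 + 46740 = 77008)
v(n) = 150 - 208*n (v(n) = -208*n + 150 = 150 - 208*n)
1/(v(273) + W) = 1/((150 - 208*273) + 77008) = 1/((150 - 56784) + 77008) = 1/(-56634 + 77008) = 1/20374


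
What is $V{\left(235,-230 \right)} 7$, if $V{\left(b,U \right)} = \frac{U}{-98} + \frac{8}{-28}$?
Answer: $\frac{101}{7} \approx 14.429$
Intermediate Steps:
$V{\left(b,U \right)} = - \frac{2}{7} - \frac{U}{98}$ ($V{\left(b,U \right)} = U \left(- \frac{1}{98}\right) + 8 \left(- \frac{1}{28}\right) = - \frac{U}{98} - \frac{2}{7} = - \frac{2}{7} - \frac{U}{98}$)
$V{\left(235,-230 \right)} 7 = \left(- \frac{2}{7} - - \frac{115}{49}\right) 7 = \left(- \frac{2}{7} + \frac{115}{49}\right) 7 = \frac{101}{49} \cdot 7 = \frac{101}{7}$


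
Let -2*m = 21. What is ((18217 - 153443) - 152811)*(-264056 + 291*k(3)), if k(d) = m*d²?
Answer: 167957543107/2 ≈ 8.3979e+10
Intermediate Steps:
m = -21/2 (m = -½*21 = -21/2 ≈ -10.500)
k(d) = -21*d²/2
((18217 - 153443) - 152811)*(-264056 + 291*k(3)) = ((18217 - 153443) - 152811)*(-264056 + 291*(-21/2*3²)) = (-135226 - 152811)*(-264056 + 291*(-21/2*9)) = -288037*(-264056 + 291*(-189/2)) = -288037*(-264056 - 54999/2) = -288037*(-583111/2) = 167957543107/2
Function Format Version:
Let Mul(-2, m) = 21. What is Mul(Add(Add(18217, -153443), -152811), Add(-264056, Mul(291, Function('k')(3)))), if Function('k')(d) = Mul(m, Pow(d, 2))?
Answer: Rational(167957543107, 2) ≈ 8.3979e+10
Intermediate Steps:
m = Rational(-21, 2) (m = Mul(Rational(-1, 2), 21) = Rational(-21, 2) ≈ -10.500)
Function('k')(d) = Mul(Rational(-21, 2), Pow(d, 2))
Mul(Add(Add(18217, -153443), -152811), Add(-264056, Mul(291, Function('k')(3)))) = Mul(Add(Add(18217, -153443), -152811), Add(-264056, Mul(291, Mul(Rational(-21, 2), Pow(3, 2))))) = Mul(Add(-135226, -152811), Add(-264056, Mul(291, Mul(Rational(-21, 2), 9)))) = Mul(-288037, Add(-264056, Mul(291, Rational(-189, 2)))) = Mul(-288037, Add(-264056, Rational(-54999, 2))) = Mul(-288037, Rational(-583111, 2)) = Rational(167957543107, 2)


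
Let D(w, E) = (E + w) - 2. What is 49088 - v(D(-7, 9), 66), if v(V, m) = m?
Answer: 49022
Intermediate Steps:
D(w, E) = -2 + E + w
49088 - v(D(-7, 9), 66) = 49088 - 1*66 = 49088 - 66 = 49022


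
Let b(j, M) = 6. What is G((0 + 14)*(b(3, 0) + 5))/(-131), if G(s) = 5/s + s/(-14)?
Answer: 1689/20174 ≈ 0.083722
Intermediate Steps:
G(s) = 5/s - s/14 (G(s) = 5/s + s*(-1/14) = 5/s - s/14)
G((0 + 14)*(b(3, 0) + 5))/(-131) = (5/(((0 + 14)*(6 + 5))) - (0 + 14)*(6 + 5)/14)/(-131) = (5/((14*11)) - 11)*(-1/131) = (5/154 - 1/14*154)*(-1/131) = (5*(1/154) - 11)*(-1/131) = (5/154 - 11)*(-1/131) = -1689/154*(-1/131) = 1689/20174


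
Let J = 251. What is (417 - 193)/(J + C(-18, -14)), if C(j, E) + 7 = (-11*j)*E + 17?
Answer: -224/2511 ≈ -0.089208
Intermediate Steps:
C(j, E) = 10 - 11*E*j (C(j, E) = -7 + ((-11*j)*E + 17) = -7 + (-11*E*j + 17) = -7 + (17 - 11*E*j) = 10 - 11*E*j)
(417 - 193)/(J + C(-18, -14)) = (417 - 193)/(251 + (10 - 11*(-14)*(-18))) = 224/(251 + (10 - 2772)) = 224/(251 - 2762) = 224/(-2511) = 224*(-1/2511) = -224/2511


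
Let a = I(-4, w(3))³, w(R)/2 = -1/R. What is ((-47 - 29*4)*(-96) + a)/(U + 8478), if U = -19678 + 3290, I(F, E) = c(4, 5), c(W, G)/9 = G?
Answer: -106773/7910 ≈ -13.498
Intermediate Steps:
c(W, G) = 9*G
w(R) = -2/R (w(R) = 2*(-1/R) = -2/R)
I(F, E) = 45 (I(F, E) = 9*5 = 45)
U = -16388
a = 91125 (a = 45³ = 91125)
((-47 - 29*4)*(-96) + a)/(U + 8478) = ((-47 - 29*4)*(-96) + 91125)/(-16388 + 8478) = ((-47 - 116)*(-96) + 91125)/(-7910) = (-163*(-96) + 91125)*(-1/7910) = (15648 + 91125)*(-1/7910) = 106773*(-1/7910) = -106773/7910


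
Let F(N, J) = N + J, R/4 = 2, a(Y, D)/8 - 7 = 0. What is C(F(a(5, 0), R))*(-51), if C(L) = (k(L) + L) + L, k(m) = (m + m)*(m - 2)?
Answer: -411264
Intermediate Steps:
a(Y, D) = 56 (a(Y, D) = 56 + 8*0 = 56 + 0 = 56)
R = 8 (R = 4*2 = 8)
F(N, J) = J + N
k(m) = 2*m*(-2 + m) (k(m) = (2*m)*(-2 + m) = 2*m*(-2 + m))
C(L) = 2*L + 2*L*(-2 + L) (C(L) = (2*L*(-2 + L) + L) + L = (L + 2*L*(-2 + L)) + L = 2*L + 2*L*(-2 + L))
C(F(a(5, 0), R))*(-51) = (2*(8 + 56)*(-1 + (8 + 56)))*(-51) = (2*64*(-1 + 64))*(-51) = (2*64*63)*(-51) = 8064*(-51) = -411264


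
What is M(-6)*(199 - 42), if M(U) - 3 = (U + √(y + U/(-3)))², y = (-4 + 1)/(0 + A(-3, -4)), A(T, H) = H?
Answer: 26219/4 - 942*√11 ≈ 3430.5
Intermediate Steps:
y = ¾ (y = (-4 + 1)/(0 - 4) = -3/(-4) = -¼*(-3) = ¾ ≈ 0.75000)
M(U) = 3 + (U + √(¾ - U/3))² (M(U) = 3 + (U + √(¾ + U/(-3)))² = 3 + (U + √(¾ + U*(-⅓)))² = 3 + (U + √(¾ - U/3))²)
M(-6)*(199 - 42) = (3 + (√(9 - 4*(-6)) + 2*(-6)*√3)²/12)*(199 - 42) = (3 + (√(9 + 24) - 12*√3)²/12)*157 = (3 + (√33 - 12*√3)²/12)*157 = 471 + 157*(√33 - 12*√3)²/12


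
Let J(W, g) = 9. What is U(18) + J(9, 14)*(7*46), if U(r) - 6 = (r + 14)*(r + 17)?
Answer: 4024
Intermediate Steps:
U(r) = 6 + (14 + r)*(17 + r) (U(r) = 6 + (r + 14)*(r + 17) = 6 + (14 + r)*(17 + r))
U(18) + J(9, 14)*(7*46) = (244 + 18² + 31*18) + 9*(7*46) = (244 + 324 + 558) + 9*322 = 1126 + 2898 = 4024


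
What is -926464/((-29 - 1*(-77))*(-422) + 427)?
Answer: 926464/19829 ≈ 46.723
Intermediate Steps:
-926464/((-29 - 1*(-77))*(-422) + 427) = -926464/((-29 + 77)*(-422) + 427) = -926464/(48*(-422) + 427) = -926464/(-20256 + 427) = -926464/(-19829) = -926464*(-1/19829) = 926464/19829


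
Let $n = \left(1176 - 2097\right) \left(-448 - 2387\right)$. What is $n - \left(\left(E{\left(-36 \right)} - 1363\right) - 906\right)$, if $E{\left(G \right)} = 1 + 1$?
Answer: $2613302$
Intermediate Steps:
$E{\left(G \right)} = 2$
$n = 2611035$ ($n = \left(-921\right) \left(-2835\right) = 2611035$)
$n - \left(\left(E{\left(-36 \right)} - 1363\right) - 906\right) = 2611035 - \left(\left(2 - 1363\right) - 906\right) = 2611035 - \left(-1361 - 906\right) = 2611035 - -2267 = 2611035 + 2267 = 2613302$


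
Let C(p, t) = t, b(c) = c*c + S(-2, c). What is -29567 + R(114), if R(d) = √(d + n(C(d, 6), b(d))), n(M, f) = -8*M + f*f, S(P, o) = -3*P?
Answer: -29567 + √169052070 ≈ -16565.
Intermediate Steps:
b(c) = 6 + c² (b(c) = c*c - 3*(-2) = c² + 6 = 6 + c²)
n(M, f) = f² - 8*M (n(M, f) = -8*M + f² = f² - 8*M)
R(d) = √(-48 + d + (6 + d²)²) (R(d) = √(d + ((6 + d²)² - 8*6)) = √(d + ((6 + d²)² - 48)) = √(d + (-48 + (6 + d²)²)) = √(-48 + d + (6 + d²)²))
-29567 + R(114) = -29567 + √(-48 + 114 + (6 + 114²)²) = -29567 + √(-48 + 114 + (6 + 12996)²) = -29567 + √(-48 + 114 + 13002²) = -29567 + √(-48 + 114 + 169052004) = -29567 + √169052070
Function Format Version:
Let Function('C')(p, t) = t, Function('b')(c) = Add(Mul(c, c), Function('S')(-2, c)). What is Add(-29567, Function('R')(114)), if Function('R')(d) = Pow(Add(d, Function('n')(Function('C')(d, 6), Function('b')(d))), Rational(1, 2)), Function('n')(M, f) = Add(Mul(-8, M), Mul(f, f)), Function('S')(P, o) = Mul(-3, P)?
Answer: Add(-29567, Pow(169052070, Rational(1, 2))) ≈ -16565.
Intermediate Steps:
Function('b')(c) = Add(6, Pow(c, 2)) (Function('b')(c) = Add(Mul(c, c), Mul(-3, -2)) = Add(Pow(c, 2), 6) = Add(6, Pow(c, 2)))
Function('n')(M, f) = Add(Pow(f, 2), Mul(-8, M)) (Function('n')(M, f) = Add(Mul(-8, M), Pow(f, 2)) = Add(Pow(f, 2), Mul(-8, M)))
Function('R')(d) = Pow(Add(-48, d, Pow(Add(6, Pow(d, 2)), 2)), Rational(1, 2)) (Function('R')(d) = Pow(Add(d, Add(Pow(Add(6, Pow(d, 2)), 2), Mul(-8, 6))), Rational(1, 2)) = Pow(Add(d, Add(Pow(Add(6, Pow(d, 2)), 2), -48)), Rational(1, 2)) = Pow(Add(d, Add(-48, Pow(Add(6, Pow(d, 2)), 2))), Rational(1, 2)) = Pow(Add(-48, d, Pow(Add(6, Pow(d, 2)), 2)), Rational(1, 2)))
Add(-29567, Function('R')(114)) = Add(-29567, Pow(Add(-48, 114, Pow(Add(6, Pow(114, 2)), 2)), Rational(1, 2))) = Add(-29567, Pow(Add(-48, 114, Pow(Add(6, 12996), 2)), Rational(1, 2))) = Add(-29567, Pow(Add(-48, 114, Pow(13002, 2)), Rational(1, 2))) = Add(-29567, Pow(Add(-48, 114, 169052004), Rational(1, 2))) = Add(-29567, Pow(169052070, Rational(1, 2)))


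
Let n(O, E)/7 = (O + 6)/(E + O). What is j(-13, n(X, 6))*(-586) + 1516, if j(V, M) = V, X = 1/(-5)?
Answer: 9134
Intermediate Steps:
X = -⅕ (X = 1*(-⅕) = -⅕ ≈ -0.20000)
n(O, E) = 7*(6 + O)/(E + O) (n(O, E) = 7*((O + 6)/(E + O)) = 7*((6 + O)/(E + O)) = 7*(6 + O)/(E + O))
j(-13, n(X, 6))*(-586) + 1516 = -13*(-586) + 1516 = 7618 + 1516 = 9134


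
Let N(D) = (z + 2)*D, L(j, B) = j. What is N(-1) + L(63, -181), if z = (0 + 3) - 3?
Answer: 61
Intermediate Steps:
z = 0 (z = 3 - 3 = 0)
N(D) = 2*D (N(D) = (0 + 2)*D = 2*D)
N(-1) + L(63, -181) = 2*(-1) + 63 = -2 + 63 = 61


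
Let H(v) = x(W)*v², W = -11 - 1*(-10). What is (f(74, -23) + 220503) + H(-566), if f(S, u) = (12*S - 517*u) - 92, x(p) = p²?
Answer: 553546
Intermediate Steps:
W = -1 (W = -11 + 10 = -1)
f(S, u) = -92 - 517*u + 12*S (f(S, u) = (-517*u + 12*S) - 92 = -92 - 517*u + 12*S)
H(v) = v² (H(v) = (-1)²*v² = 1*v² = v²)
(f(74, -23) + 220503) + H(-566) = ((-92 - 517*(-23) + 12*74) + 220503) + (-566)² = ((-92 + 11891 + 888) + 220503) + 320356 = (12687 + 220503) + 320356 = 233190 + 320356 = 553546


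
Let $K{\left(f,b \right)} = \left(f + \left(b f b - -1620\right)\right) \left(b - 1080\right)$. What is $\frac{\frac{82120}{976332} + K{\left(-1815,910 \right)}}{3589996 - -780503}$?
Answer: $\frac{62365717662536980}{1066764507417} \approx 58463.0$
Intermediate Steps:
$K{\left(f,b \right)} = \left(-1080 + b\right) \left(1620 + f + f b^{2}\right)$ ($K{\left(f,b \right)} = \left(f + \left(f b^{2} + 1620\right)\right) \left(-1080 + b\right) = \left(f + \left(1620 + f b^{2}\right)\right) \left(-1080 + b\right) = \left(1620 + f + f b^{2}\right) \left(-1080 + b\right) = \left(-1080 + b\right) \left(1620 + f + f b^{2}\right)$)
$\frac{\frac{82120}{976332} + K{\left(-1815,910 \right)}}{3589996 - -780503} = \frac{\frac{82120}{976332} - \left(-33150 - 1623241620000 + 1367731365000\right)}{3589996 - -780503} = \frac{82120 \cdot \frac{1}{976332} - \left(1367731331850 - 1623241620000\right)}{3589996 + \left(-1461403 + 2241906\right)} = \frac{\frac{20530}{244083} + \left(-1749600 + 1960200 + 1474200 - 1651650 - 1367731365000 + 1623241620000\right)}{3589996 + 780503} = \frac{\frac{20530}{244083} + 255510288150}{4370499} = \frac{62365717662536980}{244083} \cdot \frac{1}{4370499} = \frac{62365717662536980}{1066764507417}$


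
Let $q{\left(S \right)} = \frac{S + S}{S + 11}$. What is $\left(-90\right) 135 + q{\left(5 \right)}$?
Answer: $- \frac{97195}{8} \approx -12149.0$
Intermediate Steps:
$q{\left(S \right)} = \frac{2 S}{11 + S}$
$\left(-90\right) 135 + q{\left(5 \right)} = \left(-90\right) 135 + 2 \cdot 5 \frac{1}{11 + 5} = -12150 + 2 \cdot 5 \cdot \frac{1}{16} = -12150 + \frac{5}{8} = - \frac{97195}{8}$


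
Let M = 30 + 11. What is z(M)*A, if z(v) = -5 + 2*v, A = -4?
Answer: -308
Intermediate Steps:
M = 41
z(M)*A = (-5 + 2*41)*(-4) = (-5 + 82)*(-4) = 77*(-4) = -308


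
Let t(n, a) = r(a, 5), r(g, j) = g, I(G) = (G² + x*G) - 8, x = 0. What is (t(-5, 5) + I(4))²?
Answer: 169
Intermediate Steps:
I(G) = -8 + G² (I(G) = (G² + 0*G) - 8 = (G² + 0) - 8 = G² - 8 = -8 + G²)
t(n, a) = a
(t(-5, 5) + I(4))² = (5 + (-8 + 4²))² = (5 + (-8 + 16))² = (5 + 8)² = 13² = 169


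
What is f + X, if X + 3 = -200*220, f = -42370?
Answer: -86373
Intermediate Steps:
X = -44003 (X = -3 - 200*220 = -3 - 44000 = -44003)
f + X = -42370 - 44003 = -86373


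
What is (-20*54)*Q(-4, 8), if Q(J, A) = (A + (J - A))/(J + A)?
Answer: 1080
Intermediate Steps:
Q(J, A) = J/(A + J)
(-20*54)*Q(-4, 8) = (-20*54)*(-4/(8 - 4)) = -(-4320)/4 = -1080*(-1) = 1080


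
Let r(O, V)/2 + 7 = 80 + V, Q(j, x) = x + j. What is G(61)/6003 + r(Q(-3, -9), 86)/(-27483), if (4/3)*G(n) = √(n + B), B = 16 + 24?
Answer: -106/9161 + √101/8004 ≈ -0.010315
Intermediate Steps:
Q(j, x) = j + x
r(O, V) = 146 + 2*V (r(O, V) = -14 + 2*(80 + V) = -14 + (160 + 2*V) = 146 + 2*V)
B = 40
G(n) = 3*√(40 + n)/4 (G(n) = 3*√(n + 40)/4 = 3*√(40 + n)/4)
G(61)/6003 + r(Q(-3, -9), 86)/(-27483) = (3*√(40 + 61)/4)/6003 + (146 + 2*86)/(-27483) = (3*√101/4)*(1/6003) + (146 + 172)*(-1/27483) = √101/8004 + 318*(-1/27483) = √101/8004 - 106/9161 = -106/9161 + √101/8004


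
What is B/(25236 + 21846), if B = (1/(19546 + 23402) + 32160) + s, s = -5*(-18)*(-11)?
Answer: 1338689161/2022077736 ≈ 0.66204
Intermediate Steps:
s = -990 (s = 90*(-11) = -990)
B = 1338689161/42948 (B = (1/(19546 + 23402) + 32160) - 990 = (1/42948 + 32160) - 990 = 1381207681/42948 - 990 = 1338689161/42948 ≈ 31170.)
B/(25236 + 21846) = 1338689161/(42948*(25236 + 21846)) = (1338689161/42948)/47082 = (1338689161/42948)*(1/47082) = 1338689161/2022077736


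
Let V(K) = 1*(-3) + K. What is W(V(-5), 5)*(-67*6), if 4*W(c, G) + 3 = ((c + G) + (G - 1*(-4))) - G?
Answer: 201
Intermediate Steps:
V(K) = -3 + K
W(c, G) = 1/4 + G/4 + c/4 (W(c, G) = -3/4 + (((c + G) + (G - 1*(-4))) - G)/4 = -3/4 + (((G + c) + (G + 4)) - G)/4 = -3/4 + (((G + c) + (4 + G)) - G)/4 = -3/4 + ((4 + c + 2*G) - G)/4 = -3/4 + (4 + G + c)/4 = -3/4 + (1 + G/4 + c/4) = 1/4 + G/4 + c/4)
W(V(-5), 5)*(-67*6) = (1/4 + (1/4)*5 + (-3 - 5)/4)*(-67*6) = (1/4 + 5/4 + (1/4)*(-8))*(-402) = (1/4 + 5/4 - 2)*(-402) = -1/2*(-402) = 201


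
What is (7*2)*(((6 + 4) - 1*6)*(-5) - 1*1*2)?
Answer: -308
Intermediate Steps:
(7*2)*(((6 + 4) - 1*6)*(-5) - 1*1*2) = 14*((10 - 6)*(-5) - 1*2) = 14*(4*(-5) - 2) = 14*(-20 - 2) = 14*(-22) = -308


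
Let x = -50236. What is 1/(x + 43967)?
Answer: -1/6269 ≈ -0.00015952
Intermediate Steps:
1/(x + 43967) = 1/(-50236 + 43967) = 1/(-6269) = -1/6269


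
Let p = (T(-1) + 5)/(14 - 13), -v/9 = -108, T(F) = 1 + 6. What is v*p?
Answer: 11664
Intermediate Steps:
T(F) = 7
v = 972 (v = -9*(-108) = 972)
p = 12 (p = (7 + 5)/(14 - 13) = 12/1 = 12*1 = 12)
v*p = 972*12 = 11664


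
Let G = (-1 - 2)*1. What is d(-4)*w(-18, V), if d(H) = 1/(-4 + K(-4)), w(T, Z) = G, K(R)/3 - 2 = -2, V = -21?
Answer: ¾ ≈ 0.75000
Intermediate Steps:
K(R) = 0 (K(R) = 6 + 3*(-2) = 6 - 6 = 0)
G = -3 (G = -3*1 = -3)
w(T, Z) = -3
d(H) = -¼ (d(H) = 1/(-4 + 0) = 1/(-4) = -¼)
d(-4)*w(-18, V) = -¼*(-3) = ¾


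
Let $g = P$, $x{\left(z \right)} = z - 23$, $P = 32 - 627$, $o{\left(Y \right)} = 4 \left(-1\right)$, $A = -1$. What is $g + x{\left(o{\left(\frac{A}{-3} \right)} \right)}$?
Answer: $-622$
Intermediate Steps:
$o{\left(Y \right)} = -4$
$P = -595$ ($P = 32 - 627 = -595$)
$x{\left(z \right)} = -23 + z$
$g = -595$
$g + x{\left(o{\left(\frac{A}{-3} \right)} \right)} = -595 - 27 = -622$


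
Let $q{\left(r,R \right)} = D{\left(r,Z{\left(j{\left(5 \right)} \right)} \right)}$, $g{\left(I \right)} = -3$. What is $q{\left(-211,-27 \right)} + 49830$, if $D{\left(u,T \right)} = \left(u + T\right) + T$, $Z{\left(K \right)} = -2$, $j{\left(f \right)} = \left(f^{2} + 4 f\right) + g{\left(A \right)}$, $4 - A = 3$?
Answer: $49615$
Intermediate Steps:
$A = 1$ ($A = 4 - 3 = 1$)
$j{\left(f \right)} = -3 + f^{2} + 4 f$ ($j{\left(f \right)} = \left(f^{2} + 4 f\right) - 3 = -3 + f^{2} + 4 f$)
$D{\left(u,T \right)} = u + 2 T$ ($D{\left(u,T \right)} = \left(T + u\right) + T = u + 2 T$)
$q{\left(r,R \right)} = -4 + r$ ($q{\left(r,R \right)} = r + 2 \left(-2\right) = r - 4 = -4 + r$)
$q{\left(-211,-27 \right)} + 49830 = \left(-4 - 211\right) + 49830 = -215 + 49830 = 49615$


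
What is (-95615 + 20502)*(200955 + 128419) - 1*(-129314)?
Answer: -24740139948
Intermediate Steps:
(-95615 + 20502)*(200955 + 128419) - 1*(-129314) = -75113*329374 + 129314 = -24740269262 + 129314 = -24740139948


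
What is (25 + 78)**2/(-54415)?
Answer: -10609/54415 ≈ -0.19496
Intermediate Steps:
(25 + 78)**2/(-54415) = 103**2*(-1/54415) = 10609*(-1/54415) = -10609/54415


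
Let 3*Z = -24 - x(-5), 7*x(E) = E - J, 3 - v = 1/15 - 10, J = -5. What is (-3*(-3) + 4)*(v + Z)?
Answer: 962/15 ≈ 64.133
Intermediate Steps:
v = 194/15 (v = 3 - (1/15 - 10) = 3 - 1*(-149/15) = 3 + 149/15 = 194/15 ≈ 12.933)
x(E) = 5/7 + E/7 (x(E) = (E - 1*(-5))/7 = (E + 5)/7 = (5 + E)/7 = 5/7 + E/7)
Z = -8 (Z = (-24 - (5/7 + (⅐)*(-5)))/3 = (-24 - (5/7 - 5/7))/3 = (-24 - 1*0)/3 = (-24 + 0)/3 = (⅓)*(-24) = -8)
(-3*(-3) + 4)*(v + Z) = (-3*(-3) + 4)*(194/15 - 8) = (9 + 4)*(74/15) = 13*(74/15) = 962/15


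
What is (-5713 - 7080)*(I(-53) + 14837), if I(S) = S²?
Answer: -225745278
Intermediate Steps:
(-5713 - 7080)*(I(-53) + 14837) = (-5713 - 7080)*((-53)² + 14837) = -12793*(2809 + 14837) = -12793*17646 = -225745278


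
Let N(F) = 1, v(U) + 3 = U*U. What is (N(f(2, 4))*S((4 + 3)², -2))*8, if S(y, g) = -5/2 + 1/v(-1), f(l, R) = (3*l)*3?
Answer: -24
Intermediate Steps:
v(U) = -3 + U² (v(U) = -3 + U*U = -3 + U²)
f(l, R) = 9*l
S(y, g) = -3 (S(y, g) = -5/2 + 1/(-3 + (-1)²) = -5*½ + 1/(-3 + 1) = -5/2 + 1/(-2) = -5/2 + 1*(-½) = -5/2 - ½ = -3)
(N(f(2, 4))*S((4 + 3)², -2))*8 = (1*(-3))*8 = -3*8 = -24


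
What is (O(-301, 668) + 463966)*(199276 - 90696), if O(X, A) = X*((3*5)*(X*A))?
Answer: 98621692359880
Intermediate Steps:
O(X, A) = 15*A*X² (O(X, A) = X*(15*(A*X)) = X*(15*A*X) = 15*A*X²)
(O(-301, 668) + 463966)*(199276 - 90696) = (15*668*(-301)² + 463966)*(199276 - 90696) = (15*668*90601 + 463966)*108580 = (907822020 + 463966)*108580 = 908285986*108580 = 98621692359880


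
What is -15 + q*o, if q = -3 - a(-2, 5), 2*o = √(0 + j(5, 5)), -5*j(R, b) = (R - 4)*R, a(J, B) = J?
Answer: -15 - I/2 ≈ -15.0 - 0.5*I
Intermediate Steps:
j(R, b) = -R*(-4 + R)/5 (j(R, b) = -(R - 4)*R/5 = -(-4 + R)*R/5 = -R*(-4 + R)/5)
o = I/2 (o = √(0 + (⅕)*5*(4 - 1*5))/2 = √(0 + (⅕)*5*(4 - 5))/2 = √(0 + (⅕)*5*(-1))/2 = √(0 - 1)/2 = √(-1)/2 = I/2 ≈ 0.5*I)
q = -1 (q = -3 - 1*(-2) = -3 + 2 = -1)
-15 + q*o = -15 - I/2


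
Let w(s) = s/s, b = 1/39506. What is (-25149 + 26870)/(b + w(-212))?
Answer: 67989826/39507 ≈ 1721.0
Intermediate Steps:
b = 1/39506 ≈ 2.5313e-5
w(s) = 1
(-25149 + 26870)/(b + w(-212)) = (-25149 + 26870)/(1/39506 + 1) = 1721/(39507/39506) = 1721*(39506/39507) = 67989826/39507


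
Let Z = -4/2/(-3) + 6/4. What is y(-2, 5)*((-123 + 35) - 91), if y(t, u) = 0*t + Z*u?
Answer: -11635/6 ≈ -1939.2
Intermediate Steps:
Z = 13/6 (Z = -4*½*(-⅓) + 6*(¼) = -2*(-⅓) + 3/2 = ⅔ + 3/2 = 13/6 ≈ 2.1667)
y(t, u) = 13*u/6 (y(t, u) = 0*t + 13*u/6 = 0 + 13*u/6 = 13*u/6)
y(-2, 5)*((-123 + 35) - 91) = ((13/6)*5)*((-123 + 35) - 91) = 65*(-88 - 91)/6 = (65/6)*(-179) = -11635/6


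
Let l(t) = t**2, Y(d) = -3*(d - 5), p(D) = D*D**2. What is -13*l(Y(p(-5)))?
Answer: -1977300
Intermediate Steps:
p(D) = D**3
Y(d) = 15 - 3*d (Y(d) = -3*(-5 + d) = 15 - 3*d)
-13*l(Y(p(-5))) = -13*(15 - 3*(-5)**3)**2 = -13*(15 - 3*(-125))**2 = -13*(15 + 375)**2 = -13*390**2 = -13*152100 = -1977300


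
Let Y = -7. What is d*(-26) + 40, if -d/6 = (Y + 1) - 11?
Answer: -2612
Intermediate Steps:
d = 102 (d = -6*((-7 + 1) - 11) = -6*(-6 - 11) = -6*(-17) = 102)
d*(-26) + 40 = 102*(-26) + 40 = -2652 + 40 = -2612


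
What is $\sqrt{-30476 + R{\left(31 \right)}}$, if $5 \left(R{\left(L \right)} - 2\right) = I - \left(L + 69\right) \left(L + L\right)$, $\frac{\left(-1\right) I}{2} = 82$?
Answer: $\frac{i \sqrt{793670}}{5} \approx 178.18 i$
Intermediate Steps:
$I = -164$ ($I = \left(-2\right) 82 = -164$)
$R{\left(L \right)} = - \frac{154}{5} - \frac{2 L \left(69 + L\right)}{5}$ ($R{\left(L \right)} = 2 + \frac{-164 - \left(L + 69\right) \left(L + L\right)}{5} = 2 + \frac{-164 - \left(69 + L\right) 2 L}{5} = 2 + \frac{-164 - 2 L \left(69 + L\right)}{5} = 2 - \left(\frac{164}{5} + \frac{2 L \left(69 + L\right)}{5}\right) = - \frac{154}{5} - \frac{2 L \left(69 + L\right)}{5}$)
$\sqrt{-30476 + R{\left(31 \right)}} = \sqrt{-30476 - \left(\frac{4432}{5} + \frac{1922}{5}\right)} = \sqrt{-30476 - \frac{6354}{5}} = \sqrt{- \frac{158734}{5}} = \frac{i \sqrt{793670}}{5}$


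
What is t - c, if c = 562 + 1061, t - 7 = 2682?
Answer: 1066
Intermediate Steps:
t = 2689 (t = 7 + 2682 = 2689)
c = 1623
t - c = 2689 - 1*1623 = 2689 - 1623 = 1066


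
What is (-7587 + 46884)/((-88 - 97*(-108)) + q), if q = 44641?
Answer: 13099/18343 ≈ 0.71411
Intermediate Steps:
(-7587 + 46884)/((-88 - 97*(-108)) + q) = (-7587 + 46884)/((-88 - 97*(-108)) + 44641) = 39297/((-88 + 10476) + 44641) = 39297/(10388 + 44641) = 39297/55029 = 39297*(1/55029) = 13099/18343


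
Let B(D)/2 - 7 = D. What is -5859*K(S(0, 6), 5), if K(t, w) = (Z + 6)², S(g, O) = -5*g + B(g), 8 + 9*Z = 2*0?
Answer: -459172/3 ≈ -1.5306e+5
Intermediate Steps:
Z = -8/9 (Z = -8/9 + (2*0)/9 = -8/9 + (⅑)*0 = -8/9 + 0 = -8/9 ≈ -0.88889)
B(D) = 14 + 2*D
S(g, O) = 14 - 3*g (S(g, O) = -5*g + (14 + 2*g) = 14 - 3*g)
K(t, w) = 2116/81 (K(t, w) = (-8/9 + 6)² = (46/9)² = 2116/81)
-5859*K(S(0, 6), 5) = -5859*2116/81 = -459172/3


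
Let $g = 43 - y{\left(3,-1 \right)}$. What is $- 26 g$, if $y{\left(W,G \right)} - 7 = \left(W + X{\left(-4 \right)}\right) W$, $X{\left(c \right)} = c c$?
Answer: $546$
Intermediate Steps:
$X{\left(c \right)} = c^{2}$
$y{\left(W,G \right)} = 7 + W \left(16 + W\right)$ ($y{\left(W,G \right)} = 7 + \left(W + \left(-4\right)^{2}\right) W = 7 + \left(W + 16\right) W = 7 + \left(16 + W\right) W = 7 + W \left(16 + W\right)$)
$g = -21$ ($g = 43 - \left(7 + 3^{2} + 16 \cdot 3\right) = 43 - \left(7 + 9 + 48\right) = 43 - 64 = -21$)
$- 26 g = \left(-26\right) \left(-21\right) = 546$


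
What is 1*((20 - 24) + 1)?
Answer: -3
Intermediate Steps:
1*((20 - 24) + 1) = 1*(-4 + 1) = 1*(-3) = -3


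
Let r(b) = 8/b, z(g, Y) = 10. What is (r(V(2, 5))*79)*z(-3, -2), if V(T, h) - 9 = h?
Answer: 3160/7 ≈ 451.43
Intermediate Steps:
V(T, h) = 9 + h
(r(V(2, 5))*79)*z(-3, -2) = ((8/(9 + 5))*79)*10 = ((8/14)*79)*10 = ((8*(1/14))*79)*10 = ((4/7)*79)*10 = (316/7)*10 = 3160/7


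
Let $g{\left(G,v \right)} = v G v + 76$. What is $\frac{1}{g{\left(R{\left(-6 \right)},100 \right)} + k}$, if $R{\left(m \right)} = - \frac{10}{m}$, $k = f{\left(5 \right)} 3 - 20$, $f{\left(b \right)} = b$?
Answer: $\frac{3}{50213} \approx 5.9746 \cdot 10^{-5}$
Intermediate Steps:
$k = -5$ ($k = 5 \cdot 3 - 20 = 15 - 20 = -5$)
$g{\left(G,v \right)} = 76 + G v^{2}$ ($g{\left(G,v \right)} = G v v + 76 = G v^{2} + 76 = 76 + G v^{2}$)
$\frac{1}{g{\left(R{\left(-6 \right)},100 \right)} + k} = \frac{1}{\left(76 + - \frac{10}{-6} \cdot 100^{2}\right) - 5} = \frac{1}{\left(76 + \left(-10\right) \left(- \frac{1}{6}\right) 10000\right) - 5} = \frac{1}{\left(76 + \frac{5}{3} \cdot 10000\right) - 5} = \frac{1}{\left(76 + \frac{50000}{3}\right) - 5} = \frac{1}{\frac{50228}{3} - 5} = \frac{1}{\frac{50213}{3}} = \frac{3}{50213}$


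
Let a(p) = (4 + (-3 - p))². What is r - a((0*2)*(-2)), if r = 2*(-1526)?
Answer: -3053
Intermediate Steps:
a(p) = (1 - p)²
r = -3052
r - a((0*2)*(-2)) = -3052 - (-1 + (0*2)*(-2))² = -3052 - (-1 + 0*(-2))² = -3052 - (-1 + 0)² = -3052 - 1*(-1)² = -3052 - 1*1 = -3052 - 1 = -3053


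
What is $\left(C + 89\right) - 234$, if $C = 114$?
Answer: $-31$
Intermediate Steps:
$\left(C + 89\right) - 234 = \left(114 + 89\right) - 234 = 203 - 234 = -31$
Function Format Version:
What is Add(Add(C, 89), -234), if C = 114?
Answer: -31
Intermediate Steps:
Add(Add(C, 89), -234) = Add(Add(114, 89), -234) = Add(203, -234) = -31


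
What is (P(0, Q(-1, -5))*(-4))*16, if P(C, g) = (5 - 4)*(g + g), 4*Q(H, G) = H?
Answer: 32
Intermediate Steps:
Q(H, G) = H/4
P(C, g) = 2*g (P(C, g) = 1*(2*g) = 2*g)
(P(0, Q(-1, -5))*(-4))*16 = ((2*((¼)*(-1)))*(-4))*16 = ((2*(-¼))*(-4))*16 = -½*(-4)*16 = 2*16 = 32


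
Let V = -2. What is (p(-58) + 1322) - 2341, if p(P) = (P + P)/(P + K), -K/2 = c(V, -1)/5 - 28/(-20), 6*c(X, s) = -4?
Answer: -230878/227 ≈ -1017.1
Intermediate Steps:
c(X, s) = -2/3 (c(X, s) = (1/6)*(-4) = -2/3)
K = -38/15 (K = -2*(-2/3/5 - 28/(-20)) = -2*(-2/3*1/5 - 28*(-1/20)) = -2*(-2/15 + 7/5) = -2*19/15 = -38/15 ≈ -2.5333)
p(P) = 2*P/(-38/15 + P) (p(P) = (P + P)/(P - 38/15) = (2*P)/(-38/15 + P) = 2*P/(-38/15 + P))
(p(-58) + 1322) - 2341 = (30*(-58)/(-38 + 15*(-58)) + 1322) - 2341 = (30*(-58)/(-38 - 870) + 1322) - 2341 = (30*(-58)/(-908) + 1322) - 2341 = (30*(-58)*(-1/908) + 1322) - 2341 = (435/227 + 1322) - 2341 = 300529/227 - 2341 = -230878/227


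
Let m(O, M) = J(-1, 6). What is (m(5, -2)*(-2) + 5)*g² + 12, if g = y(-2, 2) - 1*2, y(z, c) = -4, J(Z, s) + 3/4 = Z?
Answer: 318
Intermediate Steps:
J(Z, s) = -¾ + Z
m(O, M) = -7/4 (m(O, M) = -¾ - 1 = -7/4)
g = -6 (g = -4 - 1*2 = -4 - 2 = -6)
(m(5, -2)*(-2) + 5)*g² + 12 = (-7/4*(-2) + 5)*(-6)² + 12 = (7/2 + 5)*36 + 12 = (17/2)*36 + 12 = 306 + 12 = 318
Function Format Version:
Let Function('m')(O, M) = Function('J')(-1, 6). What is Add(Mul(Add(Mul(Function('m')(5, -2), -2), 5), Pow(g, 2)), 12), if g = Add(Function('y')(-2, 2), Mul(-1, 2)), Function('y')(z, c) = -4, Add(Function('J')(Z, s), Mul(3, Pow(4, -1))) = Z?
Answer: 318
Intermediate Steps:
Function('J')(Z, s) = Add(Rational(-3, 4), Z)
Function('m')(O, M) = Rational(-7, 4) (Function('m')(O, M) = Add(Rational(-3, 4), -1) = Rational(-7, 4))
g = -6 (g = Add(-4, Mul(-1, 2)) = Add(-4, -2) = -6)
Add(Mul(Add(Mul(Function('m')(5, -2), -2), 5), Pow(g, 2)), 12) = Add(Mul(Add(Mul(Rational(-7, 4), -2), 5), Pow(-6, 2)), 12) = Add(Mul(Add(Rational(7, 2), 5), 36), 12) = Add(Mul(Rational(17, 2), 36), 12) = Add(306, 12) = 318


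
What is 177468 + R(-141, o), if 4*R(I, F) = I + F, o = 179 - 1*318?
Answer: 177398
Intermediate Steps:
o = -139 (o = 179 - 318 = -139)
R(I, F) = F/4 + I/4 (R(I, F) = (I + F)/4 = (F + I)/4 = F/4 + I/4)
177468 + R(-141, o) = 177468 + ((¼)*(-139) + (¼)*(-141)) = 177468 + (-139/4 - 141/4) = 177468 - 70 = 177398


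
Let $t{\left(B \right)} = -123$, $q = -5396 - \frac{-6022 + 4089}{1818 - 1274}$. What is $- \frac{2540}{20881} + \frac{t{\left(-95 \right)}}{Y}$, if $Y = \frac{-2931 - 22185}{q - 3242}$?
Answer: $- \frac{576126776077}{13585679744} \approx -42.407$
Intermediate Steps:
$q = - \frac{2933491}{544}$ ($q = -5396 - - \frac{1933}{544} = -5396 + \frac{1933}{544} = - \frac{2933491}{544} \approx -5392.4$)
$Y = \frac{4554368}{1565713}$ ($Y = \frac{-2931 - 22185}{- \frac{2933491}{544} - 3242} = - \frac{25116}{- \frac{4697139}{544}} = \left(-25116\right) \left(- \frac{544}{4697139}\right) = \frac{4554368}{1565713} \approx 2.9088$)
$- \frac{2540}{20881} + \frac{t{\left(-95 \right)}}{Y} = - \frac{2540}{20881} - \frac{123}{\frac{4554368}{1565713}} = \left(-2540\right) \frac{1}{20881} - \frac{192582699}{4554368} = - \frac{2540}{20881} - \frac{192582699}{4554368} = - \frac{576126776077}{13585679744}$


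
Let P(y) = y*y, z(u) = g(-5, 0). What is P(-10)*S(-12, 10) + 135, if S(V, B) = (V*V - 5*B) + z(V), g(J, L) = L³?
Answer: 9535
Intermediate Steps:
z(u) = 0 (z(u) = 0³ = 0)
P(y) = y²
S(V, B) = V² - 5*B (S(V, B) = (V*V - 5*B) + 0 = (V² - 5*B) + 0 = V² - 5*B)
P(-10)*S(-12, 10) + 135 = (-10)²*((-12)² - 5*10) + 135 = 100*(144 - 50) + 135 = 100*94 + 135 = 9400 + 135 = 9535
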